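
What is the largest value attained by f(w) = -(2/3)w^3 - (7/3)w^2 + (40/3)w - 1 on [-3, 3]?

944/81

Differentiating, f'(w) = -2w^2 - (14/3)w + 40/3; whose only zero in [-3, 3] is w = 5/3.
Evaluating at the critical points and endpoints: f(-3) = -44, f(5/3) = 944/81, f(3) = 0.
So the maximum is f(5/3) = 944/81.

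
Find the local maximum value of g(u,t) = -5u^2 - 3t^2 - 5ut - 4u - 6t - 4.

∂g/∂u = -10u - 5t - 4 = 0 and ∂g/∂t = -5u - 6t - 6 = 0, so (u, t) = (6/35, -8/7).
The Hessian has g_{uu} = -10, g_{tt} = -6, g_{ut} = -5, giving D = 35 > 0 with g_{uu} < 0, so the point is a local maximum.
g(6/35, -8/7) = -32/35.

-32/35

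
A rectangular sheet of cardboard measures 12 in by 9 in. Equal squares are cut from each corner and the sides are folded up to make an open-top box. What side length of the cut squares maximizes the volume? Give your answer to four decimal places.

1.6972

With cut size x, the volume is V(x) = x(12 − 2x)(9 − 2x) for 0 < x < 4.5.
V'(x) = 12x^2 − 84x + 108. Setting V'(x) = 0 gives x ≈ 1.6972 (the root in (0, 4.5)).
V''(x) = 24x − 84 is negative there, so this is the maximum; V ≈ 81.8722.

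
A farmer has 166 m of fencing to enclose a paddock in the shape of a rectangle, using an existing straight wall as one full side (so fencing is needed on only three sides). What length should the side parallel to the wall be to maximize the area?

83

Let the sides perpendicular to the wall have length x and the parallel side y, so 2x + y = 166 and the area is A = xy = x(166 − 2x).
A'(x) = 166 − 4x = 0 gives x = 83/2, and A''(x) = −4 < 0 confirms a maximum.
Then y = 166 − 2·83/2 = 83 and A = 6889/2.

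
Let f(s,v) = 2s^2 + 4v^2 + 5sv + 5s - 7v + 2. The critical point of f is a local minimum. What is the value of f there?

-359/7

∂f/∂s = 4s + 5v + 5 = 0 and ∂f/∂v = 5s + 8v - 7 = 0, so (s, v) = (-75/7, 53/7).
The Hessian has f_{ss} = 4, f_{vv} = 8, f_{sv} = 5, giving D = 7 > 0 with f_{ss} > 0, so the point is a local minimum.
f(-75/7, 53/7) = -359/7.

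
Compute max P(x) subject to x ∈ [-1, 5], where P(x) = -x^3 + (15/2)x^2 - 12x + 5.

P'(x) = -3x^2 + 15x - 12, which vanishes at x = 1 and x = 4.
Compare values at every candidate in [-1, 5]: P(-1) = 51/2, P(1) = -1/2, P(4) = 13, P(5) = 15/2.
The maximum over the interval is 51/2, attained at x = -1.

51/2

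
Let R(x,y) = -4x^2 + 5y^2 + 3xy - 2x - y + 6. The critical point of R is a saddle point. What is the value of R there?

544/89

∂R/∂x = -8x + 3y - 2 = 0 and ∂R/∂y = 3x + 10y - 1 = 0, so (x, y) = (-17/89, 14/89).
The Hessian has R_{xx} = -8, R_{yy} = 10, R_{xy} = 3, giving D = -89 < 0, so the point is a saddle point.
R(-17/89, 14/89) = 544/89.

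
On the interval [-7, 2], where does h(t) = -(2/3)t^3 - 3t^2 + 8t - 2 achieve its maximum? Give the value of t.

h'(t) = -2t^2 - 6t + 8, which vanishes at t = -4 and t = 1.
Candidates: h(-7) = 71/3,  h(-4) = -118/3,  h(1) = 7/3,  h(2) = -10/3.
So the maximum is h(-7) = 71/3.

-7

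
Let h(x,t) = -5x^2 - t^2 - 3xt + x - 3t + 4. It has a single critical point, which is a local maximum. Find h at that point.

9

∂h/∂x = -10x - 3t + 1 = 0 and ∂h/∂t = -3x - 2t - 3 = 0, so (x, t) = (1, -3).
The Hessian has h_{xx} = -10, h_{tt} = -2, h_{xt} = -3, giving D = 11 > 0 with h_{xx} < 0, so the point is a local maximum.
h(1, -3) = 9.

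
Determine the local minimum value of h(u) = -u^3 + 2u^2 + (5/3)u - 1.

-35/27

h'(u) = -3u^2 + 4u + 5/3 = 0 at u = -1/3, 5/3.
h''(u) = -6u + 4. h''(-1/3) = 6 > 0 ⇒ local minimum; h''(5/3) = -6 < 0 ⇒ local maximum.
So the local minimum value is h(-1/3) = -35/27.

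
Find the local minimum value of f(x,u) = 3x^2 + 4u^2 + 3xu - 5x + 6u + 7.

-25/39

∂f/∂x = 6x + 3u - 5 = 0 and ∂f/∂u = 3x + 8u + 6 = 0, so (x, u) = (58/39, -17/13).
The Hessian has f_{xx} = 6, f_{uu} = 8, f_{xu} = 3, giving D = 39 > 0 with f_{xx} > 0, so the point is a local minimum.
f(58/39, -17/13) = -25/39.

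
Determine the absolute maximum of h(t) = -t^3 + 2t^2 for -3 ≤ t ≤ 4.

Differentiating, h'(t) = -3t^2 + 4t; which vanishes at t = 0 and t = 4/3.
Evaluating at the critical points and endpoints: h(-3) = 45, h(0) = 0, h(4/3) = 32/27, h(4) = -32.
Hence the absolute maximum is 45 at t = -3.

45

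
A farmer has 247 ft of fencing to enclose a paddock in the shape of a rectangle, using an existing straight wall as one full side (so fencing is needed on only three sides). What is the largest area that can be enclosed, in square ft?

Let the sides perpendicular to the wall have length x and the parallel side y, so 2x + y = 247 and the area is A = xy = x(247 − 2x).
A'(x) = 247 − 4x = 0 gives x = 247/4, and A''(x) = −4 < 0 confirms a maximum.
Then y = 247 − 2·247/4 = 247/2 and A = 61009/8.

61009/8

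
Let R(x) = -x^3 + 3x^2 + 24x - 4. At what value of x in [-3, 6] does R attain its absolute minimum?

Differentiating, R'(x) = -3x^2 + 6x + 24; which vanishes at x = -2 and x = 4.
Evaluating at the critical points and endpoints: R(-3) = -22, R(-2) = -32, R(4) = 76, R(6) = 32.
So the minimum is R(-2) = -32.

-2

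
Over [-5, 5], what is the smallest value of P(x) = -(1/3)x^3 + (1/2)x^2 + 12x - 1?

-47/2

Differentiating, P'(x) = -x^2 + x + 12; which vanishes at x = -3 and x = 4.
Candidates: P(-5) = -41/6,  P(-3) = -47/2,  P(4) = 101/3,  P(5) = 179/6.
The minimum over the interval is -47/2, attained at x = -3.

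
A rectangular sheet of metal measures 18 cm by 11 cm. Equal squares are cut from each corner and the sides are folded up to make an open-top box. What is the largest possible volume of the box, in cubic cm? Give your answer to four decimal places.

197.4781

With cut size x, the volume is V(x) = x(18 − 2x)(11 − 2x) for 0 < x < 5.5.
V'(x) = 12x^2 − 116x + 198. Setting V'(x) = 0 gives x ≈ 2.2140 (the root in (0, 5.5)).
V''(x) = 24x − 116 is negative there, so this is the maximum; V ≈ 197.4781.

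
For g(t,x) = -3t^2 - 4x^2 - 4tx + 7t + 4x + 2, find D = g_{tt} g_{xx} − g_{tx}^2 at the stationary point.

∂g/∂t = -6t - 4x + 7 = 0 and ∂g/∂x = -4t - 8x + 4 = 0, so (t, x) = (5/4, -1/8).
The Hessian has g_{tt} = -6, g_{xx} = -8, g_{tx} = -4, giving D = 32 > 0 with g_{tt} < 0, so the point is a local maximum.
D = (-6)·(-8) − (-4)^2 = 32.

32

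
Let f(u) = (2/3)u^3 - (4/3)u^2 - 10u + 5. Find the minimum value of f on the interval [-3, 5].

-19

The derivative is 2u^2 - (8/3)u - 10, which vanishes at u = -5/3 and u = 3.
Compare values at every candidate in [-3, 5]: f(-3) = 5; f(-5/3) = 1205/81; f(3) = -19; f(5) = 5.
So the minimum is f(3) = -19.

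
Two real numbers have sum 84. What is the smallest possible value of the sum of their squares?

With a + b = 84, a^2 + b^2 = a^2 + (84 − a)^2.
The derivative 2a − 2(84 − a) = 4a − 168 vanishes at a = 42; second derivative 4 > 0, a minimum.
The minimum is 2·(42)^2 = 3528.

3528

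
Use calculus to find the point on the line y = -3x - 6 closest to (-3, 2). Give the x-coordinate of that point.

-27/10

Minimize D(x)^2 = (x + 3)^2 + (-3x - 8)^2.
d/dx[D^2] = 2(x + 3) + 2·(-3)·(-3x - 8) = 0 ⇒ x = -27/10.
Then y = 21/10 and the distance is √(1/10) ≈ 0.3162.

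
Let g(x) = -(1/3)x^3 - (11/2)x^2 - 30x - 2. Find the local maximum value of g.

Critical points: g'(x) = -x^2 - 11x - 30 vanishes at x = -6, -5.
Since g''(x) = -2x - 11, we get g''(-6) = 1 > 0 ⇒ local minimum; g''(-5) = -1 < 0 ⇒ local maximum.
Thus g has its local maximum at x = -5, with value 313/6.

313/6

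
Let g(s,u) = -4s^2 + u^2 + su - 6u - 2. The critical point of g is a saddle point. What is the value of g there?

-178/17

∂g/∂s = -8s + u = 0 and ∂g/∂u = s + 2u - 6 = 0, so (s, u) = (6/17, 48/17).
The Hessian has g_{ss} = -8, g_{uu} = 2, g_{su} = 1, giving D = -17 < 0, so the point is a saddle point.
g(6/17, 48/17) = -178/17.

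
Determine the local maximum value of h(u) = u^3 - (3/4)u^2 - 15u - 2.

h'(u) = 3u^2 - (3/2)u - 15. Setting h'(u) = 0 gives u ∈ {-2, 5/2}.
h''(u) = 6u - 3/2. h''(-2) = -27/2 < 0 ⇒ local maximum; h''(5/2) = 27/2 > 0 ⇒ local minimum.
The local maximum is h(-2) = 17.

17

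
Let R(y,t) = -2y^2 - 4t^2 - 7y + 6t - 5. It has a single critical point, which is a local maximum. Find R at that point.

∂R/∂y = -4y - 7 = 0 and ∂R/∂t = -8t + 6 = 0, so (y, t) = (-7/4, 3/4).
The Hessian has R_{yy} = -4, R_{tt} = -8, R_{yt} = 0, giving D = 32 > 0 with R_{yy} < 0, so the point is a local maximum.
R(-7/4, 3/4) = 27/8.

27/8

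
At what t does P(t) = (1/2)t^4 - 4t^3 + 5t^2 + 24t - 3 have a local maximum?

P'(t) = 2t^3 - 12t^2 + 10t + 24 = 0 at t = -1, 3, 4.
P''(t) = 6t^2 - 24t + 10. P''(-1) = 40 > 0 ⇒ local minimum; P''(3) = -8 < 0 ⇒ local maximum; P''(4) = 10 > 0 ⇒ local minimum.
So the local maximum value is P(3) = 93/2.

3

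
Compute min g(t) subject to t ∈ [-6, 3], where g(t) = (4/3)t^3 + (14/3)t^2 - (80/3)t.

-2050/81

g'(t) = 4t^2 + (28/3)t - 80/3, which vanishes at t = -4 and t = 5/3.
Candidates: g(-6) = 40, g(-4) = 96, g(5/3) = -2050/81, g(3) = -2.
Hence the absolute minimum is -2050/81 at t = 5/3.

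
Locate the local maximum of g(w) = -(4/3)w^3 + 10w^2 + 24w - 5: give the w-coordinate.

Critical points: g'(w) = -4w^2 + 20w + 24 vanishes at w = -1, 6.
g''(w) = -8w + 20. g''(-1) = 28 > 0 ⇒ local minimum; g''(6) = -28 < 0 ⇒ local maximum.
Thus g has its local maximum at w = 6, with value 211.

6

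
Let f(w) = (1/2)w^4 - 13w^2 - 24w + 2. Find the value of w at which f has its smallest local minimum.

4

f'(w) = 2w^3 - 26w - 24 = 0 at w = -3, -1, 4.
Second-derivative test with f''(w) = 6w^2 - 26: f''(-3) = 28 > 0 ⇒ local minimum; f''(-1) = -20 < 0 ⇒ local maximum; f''(4) = 70 > 0 ⇒ local minimum.
The smallest local minimum is f(4) = -174.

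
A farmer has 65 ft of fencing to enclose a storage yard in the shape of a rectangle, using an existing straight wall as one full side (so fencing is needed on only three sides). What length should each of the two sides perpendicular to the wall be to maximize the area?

Let the sides perpendicular to the wall have length x and the parallel side y, so 2x + y = 65 and the area is A = xy = x(65 − 2x).
A'(x) = 65 − 4x = 0 gives x = 65/4, and A''(x) = −4 < 0 confirms a maximum.
Then y = 65 − 2·65/4 = 65/2 and A = 4225/8.

65/4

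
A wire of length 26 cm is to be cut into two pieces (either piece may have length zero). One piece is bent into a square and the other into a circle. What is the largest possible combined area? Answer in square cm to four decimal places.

Let x be the length used for the square. Square side x/4; circle radius (26−x)/(2π).
A(x) = (x/4)² + π·((26−x)/(2π))² = x²/16 + (26−x)²/(4π) for 0 ≤ x ≤ 26. A'(x) = x/8 − (26−x)/(2π) = 0 gives x = 4·26/(π+4) ≈ 14.5626.
A'' > 0, so the interior critical point is a minimum; the maximum is at an endpoint. A(0) = 53.7944 and A(26) = 42.2500, so the largest area is 53.7944.

53.7944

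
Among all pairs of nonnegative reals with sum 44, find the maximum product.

With x + y = 44, the product is P(x) = x(44 − x).
P'(x) = 44 − 2x = 0 gives x = 22; P'' = −2 < 0, so this is the maximum.
P = 22·22 = 484.

484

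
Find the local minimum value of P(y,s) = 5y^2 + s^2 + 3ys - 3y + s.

∂P/∂y = 10y + 3s - 3 = 0 and ∂P/∂s = 3y + 2s + 1 = 0, so (y, s) = (9/11, -19/11).
The Hessian has P_{yy} = 10, P_{ss} = 2, P_{ys} = 3, giving D = 11 > 0 with P_{yy} > 0, so the point is a local minimum.
P(9/11, -19/11) = -23/11.

-23/11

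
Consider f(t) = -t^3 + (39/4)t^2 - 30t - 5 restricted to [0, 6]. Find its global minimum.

The derivative is -3t^2 + (39/2)t - 30, which vanishes at t = 5/2 and t = 4.
Compare values at every candidate in [0, 6]: f(0) = -5,  f(5/2) = -555/16,  f(4) = -33,  f(6) = -50.
So the minimum is f(6) = -50.

-50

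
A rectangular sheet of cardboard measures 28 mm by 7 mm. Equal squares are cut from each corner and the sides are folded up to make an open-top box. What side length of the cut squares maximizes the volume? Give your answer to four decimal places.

With cut size x, the volume is V(x) = x(28 − 2x)(7 − 2x) for 0 < x < 3.5.
V'(x) = 12x^2 − 140x + 196. Setting V'(x) = 0 gives x ≈ 1.6269 (the root in (0, 3.5)).
V''(x) = 24x − 140 is negative there, so this is the maximum; V ≈ 150.8205.

1.6269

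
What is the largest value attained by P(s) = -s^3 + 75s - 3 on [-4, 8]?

The derivative is -3s^2 + 75, whose only zero in [-4, 8] is s = 5.
Candidates: P(-4) = -239; P(5) = 247; P(8) = 85.
The maximum over the interval is 247, attained at s = 5.

247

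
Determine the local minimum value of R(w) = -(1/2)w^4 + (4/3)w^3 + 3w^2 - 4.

-4

Critical points: R'(w) = -2w^3 + 4w^2 + 6w vanishes at w = -1, 0, 3.
R''(w) = -6w^2 + 8w + 6. R''(-1) = -8 < 0 ⇒ local maximum; R''(0) = 6 > 0 ⇒ local minimum; R''(3) = -24 < 0 ⇒ local maximum.
So the local minimum value is R(0) = -4.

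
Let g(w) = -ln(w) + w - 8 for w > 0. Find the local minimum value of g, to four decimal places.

g'(w) = -1/w + 1 = 0 gives w = 1.
g''(w) = 1/w², which is positive for w > 0, so this is a local minimum.
g(1) = -1·ln(1) + 1 - 8 ≈ -7.0000.

-7.0000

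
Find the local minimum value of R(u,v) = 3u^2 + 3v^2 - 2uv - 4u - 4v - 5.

∂R/∂u = 6u - 2v - 4 = 0 and ∂R/∂v = -2u + 6v - 4 = 0, so (u, v) = (1, 1).
The Hessian has R_{uu} = 6, R_{vv} = 6, R_{uv} = -2, giving D = 32 > 0 with R_{uu} > 0, so the point is a local minimum.
R(1, 1) = -9.

-9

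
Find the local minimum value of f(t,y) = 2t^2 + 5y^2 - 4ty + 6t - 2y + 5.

∂f/∂t = 4t - 4y + 6 = 0 and ∂f/∂y = -4t + 10y - 2 = 0, so (t, y) = (-13/6, -2/3).
The Hessian has f_{tt} = 4, f_{yy} = 10, f_{ty} = -4, giving D = 24 > 0 with f_{tt} > 0, so the point is a local minimum.
f(-13/6, -2/3) = -5/6.

-5/6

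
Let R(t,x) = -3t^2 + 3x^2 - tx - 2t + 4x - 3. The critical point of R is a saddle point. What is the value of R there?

∂R/∂t = -6t - x - 2 = 0 and ∂R/∂x = -t + 6x + 4 = 0, so (t, x) = (-8/37, -26/37).
The Hessian has R_{tt} = -6, R_{xx} = 6, R_{tx} = -1, giving D = -37 < 0, so the point is a saddle point.
R(-8/37, -26/37) = -155/37.

-155/37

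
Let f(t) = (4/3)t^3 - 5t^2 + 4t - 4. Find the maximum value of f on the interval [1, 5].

173/3

f'(t) = 4t^2 - 10t + 4, whose only zero in [1, 5] is t = 2.
Candidates: f(1) = -11/3; f(2) = -16/3; f(5) = 173/3.
So the maximum is f(5) = 173/3.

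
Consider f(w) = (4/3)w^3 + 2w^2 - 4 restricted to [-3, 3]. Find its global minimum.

The derivative is 4w^2 + 4w, which vanishes at w = -1 and w = 0.
Candidates: f(-3) = -22,  f(-1) = -10/3,  f(0) = -4,  f(3) = 50.
Hence the absolute minimum is -22 at w = -3.

-22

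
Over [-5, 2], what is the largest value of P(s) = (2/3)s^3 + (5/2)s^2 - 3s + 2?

31/2

P'(s) = 2s^2 + 5s - 3, which vanishes at s = -3 and s = 1/2.
Candidates: P(-5) = -23/6,  P(-3) = 31/2,  P(1/2) = 29/24,  P(2) = 34/3.
The maximum over the interval is 31/2, attained at s = -3.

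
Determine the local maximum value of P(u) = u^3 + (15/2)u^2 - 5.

P'(u) = 3u^2 + 15u = 0 at u = -5, 0.
P''(u) = 6u + 15. P''(-5) = -15 < 0 ⇒ local maximum; P''(0) = 15 > 0 ⇒ local minimum.
Thus P has its local maximum at u = -5, with value 115/2.

115/2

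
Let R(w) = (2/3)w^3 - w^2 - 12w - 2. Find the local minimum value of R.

Critical points: R'(w) = 2w^2 - 2w - 12 vanishes at w = -2, 3.
R''(w) = 4w - 2. R''(-2) = -10 < 0 ⇒ local maximum; R''(3) = 10 > 0 ⇒ local minimum.
Thus R has its local minimum at w = 3, with value -29.

-29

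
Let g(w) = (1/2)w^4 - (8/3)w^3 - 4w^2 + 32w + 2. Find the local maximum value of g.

110/3

g'(w) = 2w^3 - 8w^2 - 8w + 32. Setting g'(w) = 0 gives w ∈ {-2, 2, 4}.
Since g''(w) = 6w^2 - 16w - 8, we get g''(-2) = 48 > 0 ⇒ local minimum; g''(2) = -16 < 0 ⇒ local maximum; g''(4) = 24 > 0 ⇒ local minimum.
So the local maximum value is g(2) = 110/3.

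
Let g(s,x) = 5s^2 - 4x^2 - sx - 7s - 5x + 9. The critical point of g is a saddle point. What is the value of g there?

∂g/∂s = 10s - x - 7 = 0 and ∂g/∂x = -s - 8x - 5 = 0, so (s, x) = (17/27, -19/27).
The Hessian has g_{ss} = 10, g_{xx} = -8, g_{sx} = -1, giving D = -81 < 0, so the point is a saddle point.
g(17/27, -19/27) = 77/9.

77/9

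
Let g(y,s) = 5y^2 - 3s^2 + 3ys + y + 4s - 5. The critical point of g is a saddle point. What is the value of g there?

∂g/∂y = 10y + 3s + 1 = 0 and ∂g/∂s = 3y - 6s + 4 = 0, so (y, s) = (-6/23, 37/69).
The Hessian has g_{yy} = 10, g_{ss} = -6, g_{ys} = 3, giving D = -69 < 0, so the point is a saddle point.
g(-6/23, 37/69) = -280/69.

-280/69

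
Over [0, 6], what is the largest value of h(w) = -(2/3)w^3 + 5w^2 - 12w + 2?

2

Differentiating, h'(w) = -2w^2 + 10w - 12; which vanishes at w = 2 and w = 3.
Evaluating at the critical points and endpoints: h(0) = 2; h(2) = -22/3; h(3) = -7; h(6) = -34.
So the maximum is h(0) = 2.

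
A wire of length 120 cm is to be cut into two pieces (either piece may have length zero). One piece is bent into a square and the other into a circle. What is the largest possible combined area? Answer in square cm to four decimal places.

Let x be the length used for the square. Square side x/4; circle radius (120−x)/(2π).
A(x) = (x/4)² + π·((120−x)/(2π))² = x²/16 + (120−x)²/(4π) for 0 ≤ x ≤ 120. A'(x) = x/8 − (120−x)/(2π) = 0 gives x = 4·120/(π+4) ≈ 67.2119.
A'' > 0, so the interior critical point is a minimum; the maximum is at an endpoint. A(0) = 1145.9156 and A(120) = 900.0000, so the largest area is 1145.9156.

1145.9156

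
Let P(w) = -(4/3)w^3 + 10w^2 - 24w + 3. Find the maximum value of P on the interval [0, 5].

P'(w) = -4w^2 + 20w - 24, which vanishes at w = 2 and w = 3.
Candidates: P(0) = 3,  P(2) = -47/3,  P(3) = -15,  P(5) = -101/3.
So the maximum is P(0) = 3.

3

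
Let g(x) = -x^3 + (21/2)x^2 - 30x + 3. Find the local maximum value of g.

-19/2

Critical points: g'(x) = -3x^2 + 21x - 30 vanishes at x = 2, 5.
Since g''(x) = -6x + 21, we get g''(2) = 9 > 0 ⇒ local minimum; g''(5) = -9 < 0 ⇒ local maximum.
The local maximum is g(5) = -19/2.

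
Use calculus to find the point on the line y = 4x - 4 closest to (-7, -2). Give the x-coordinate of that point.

1/17

Minimize D(x)^2 = (x + 7)^2 + (4x - 2)^2.
d/dx[D^2] = 2(x + 7) + 2·4·(4x - 2) = 0 ⇒ x = 1/17.
Then y = -64/17 and the distance is √(900/17) ≈ 7.2761.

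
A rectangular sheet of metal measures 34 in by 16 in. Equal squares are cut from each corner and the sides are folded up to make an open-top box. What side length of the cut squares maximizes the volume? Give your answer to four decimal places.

With cut size x, the volume is V(x) = x(34 − 2x)(16 − 2x) for 0 < x < 8.
V'(x) = 12x^2 − 200x + 544. Setting V'(x) = 0 gives x ≈ 3.4230 (the root in (0, 8)).
V''(x) = 24x − 200 is negative there, so this is the maximum; V ≈ 850.8473.

3.4230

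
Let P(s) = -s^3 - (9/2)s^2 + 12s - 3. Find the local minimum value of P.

-59

P'(s) = -3s^2 - 9s + 12 = 0 at s = -4, 1.
P''(s) = -6s - 9. P''(-4) = 15 > 0 ⇒ local minimum; P''(1) = -15 < 0 ⇒ local maximum.
So the local minimum value is P(-4) = -59.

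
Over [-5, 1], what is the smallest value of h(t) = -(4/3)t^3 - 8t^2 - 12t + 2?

Differentiating, h'(t) = -4t^2 - 16t - 12; which vanishes at t = -3 and t = -1.
Evaluating at the critical points and endpoints: h(-5) = 86/3,  h(-3) = 2,  h(-1) = 22/3,  h(1) = -58/3.
So the minimum is h(1) = -58/3.

-58/3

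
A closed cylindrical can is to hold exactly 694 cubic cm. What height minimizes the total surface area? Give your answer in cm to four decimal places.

With radius r and height h, πr²h = 694 so h = 694/(πr²), and S(r) = 2πr² + 2πrh = 2πr² + 2·694/r.
S'(r) = 4πr − 2·694/r² = 0 ⇒ r³ = 694/(2π), so r ≈ 4.7980 and h = 2r ≈ 9.5960.
S''(r) = 4π + 4·694/r³ > 0, so this is the minimum; S ≈ 433.9312.

9.5960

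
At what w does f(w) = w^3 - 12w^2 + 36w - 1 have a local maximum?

Critical points: f'(w) = 3w^2 - 24w + 36 vanishes at w = 2, 6.
f''(w) = 6w - 24. f''(2) = -12 < 0 ⇒ local maximum; f''(6) = 12 > 0 ⇒ local minimum.
Thus f has its local maximum at w = 2, with value 31.

2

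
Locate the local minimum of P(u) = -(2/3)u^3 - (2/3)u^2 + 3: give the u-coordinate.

Critical points: P'(u) = -2u^2 - (4/3)u vanishes at u = -2/3, 0.
Since P''(u) = -4u - 4/3, we get P''(-2/3) = 4/3 > 0 ⇒ local minimum; P''(0) = -4/3 < 0 ⇒ local maximum.
Thus P has its local minimum at u = -2/3, with value 235/81.

-2/3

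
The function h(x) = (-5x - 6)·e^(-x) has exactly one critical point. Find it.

By the product rule, h'(x) = (5x + 1)·e^(-x). Since e^(-x) > 0, the only critical point is x = -1/5.
h''(-1/5) has the same sign as 5 > 0, so this is a local minimum.
h(-1/5) = (-5)·e^(1/5) ≈ -6.1070.

-1/5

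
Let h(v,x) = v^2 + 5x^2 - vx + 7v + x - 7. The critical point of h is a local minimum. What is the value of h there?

∂h/∂v = 2v - x + 7 = 0 and ∂h/∂x = -v + 10x + 1 = 0, so (v, x) = (-71/19, -9/19).
The Hessian has h_{vv} = 2, h_{xx} = 10, h_{vx} = -1, giving D = 19 > 0 with h_{vv} > 0, so the point is a local minimum.
h(-71/19, -9/19) = -386/19.

-386/19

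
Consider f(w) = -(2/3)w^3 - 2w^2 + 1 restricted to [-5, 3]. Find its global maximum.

103/3

f'(w) = -2w^2 - 4w, which vanishes at w = -2 and w = 0.
Candidates: f(-5) = 103/3, f(-2) = -5/3, f(0) = 1, f(3) = -35.
The maximum over the interval is 103/3, attained at w = -5.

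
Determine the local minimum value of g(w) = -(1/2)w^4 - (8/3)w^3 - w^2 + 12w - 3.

Critical points: g'(w) = -2w^3 - 8w^2 - 2w + 12 vanishes at w = -3, -2, 1.
g''(w) = -6w^2 - 16w - 2. g''(-3) = -8 < 0 ⇒ local maximum; g''(-2) = 6 > 0 ⇒ local minimum; g''(1) = -24 < 0 ⇒ local maximum.
So the local minimum value is g(-2) = -53/3.

-53/3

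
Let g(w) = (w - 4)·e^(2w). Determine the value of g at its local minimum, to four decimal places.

g'(w) = 1·e^(2w) + (w - 4)·2·e^(2w) = (2w - 7)·e^(2w). Since e^(2w) > 0, the only critical point is w = 7/2.
g''(7/2) has the same sign as 2 > 0, so this is a local minimum.
g(7/2) = (-1/2)·e^(7) ≈ -548.3166.

-548.3166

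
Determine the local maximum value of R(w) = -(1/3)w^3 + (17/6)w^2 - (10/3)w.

Critical points: R'(w) = -w^2 + (17/3)w - 10/3 vanishes at w = 2/3, 5.
Since R''(w) = -2w + 17/3, we get R''(2/3) = 13/3 > 0 ⇒ local minimum; R''(5) = -13/3 < 0 ⇒ local maximum.
The local maximum is R(5) = 25/2.

25/2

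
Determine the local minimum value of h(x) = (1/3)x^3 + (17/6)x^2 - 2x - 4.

h'(x) = x^2 + (17/3)x - 2 = 0 at x = -6, 1/3.
h''(x) = 2x + 17/3. h''(-6) = -19/3 < 0 ⇒ local maximum; h''(1/3) = 19/3 > 0 ⇒ local minimum.
So the local minimum value is h(1/3) = -703/162.

-703/162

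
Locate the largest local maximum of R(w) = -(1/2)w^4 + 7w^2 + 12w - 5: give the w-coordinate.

3

R'(w) = -2w^3 + 14w + 12. Setting R'(w) = 0 gives w ∈ {-2, -1, 3}.
Since R''(w) = -6w^2 + 14, we get R''(-2) = -10 < 0 ⇒ local maximum; R''(-1) = 8 > 0 ⇒ local minimum; R''(3) = -40 < 0 ⇒ local maximum.
The largest local maximum is R(3) = 107/2.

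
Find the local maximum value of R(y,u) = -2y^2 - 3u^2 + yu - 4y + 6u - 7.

-65/23

∂R/∂y = -4y + u - 4 = 0 and ∂R/∂u = y - 6u + 6 = 0, so (y, u) = (-18/23, 20/23).
The Hessian has R_{yy} = -4, R_{uu} = -6, R_{yu} = 1, giving D = 23 > 0 with R_{yy} < 0, so the point is a local maximum.
R(-18/23, 20/23) = -65/23.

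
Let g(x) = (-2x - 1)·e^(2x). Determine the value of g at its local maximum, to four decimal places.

By the product rule, g'(x) = (-4x - 4)·e^(2x). Since e^(2x) > 0, the only critical point is x = -1.
g''(-1) has the same sign as -4 < 0, so this is a local maximum.
g(-1) = (1)·e^(-2) ≈ 0.1353.

0.1353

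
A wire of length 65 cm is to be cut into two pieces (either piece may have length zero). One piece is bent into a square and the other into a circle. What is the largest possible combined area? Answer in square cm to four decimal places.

336.2148

Let x be the length used for the square. Square side x/4; circle radius (65−x)/(2π).
A(x) = (x/4)² + π·((65−x)/(2π))² = x²/16 + (65−x)²/(4π) for 0 ≤ x ≤ 65. A'(x) = x/8 − (65−x)/(2π) = 0 gives x = 4·65/(π+4) ≈ 36.4064.
A'' > 0, so the interior critical point is a minimum; the maximum is at an endpoint. A(0) = 336.2148 and A(65) = 264.0625, so the largest area is 336.2148.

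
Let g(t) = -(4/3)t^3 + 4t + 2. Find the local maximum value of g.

14/3

g'(t) = -4t^2 + 4. Setting g'(t) = 0 gives t ∈ {-1, 1}.
Since g''(t) = -8t, we get g''(-1) = 8 > 0 ⇒ local minimum; g''(1) = -8 < 0 ⇒ local maximum.
The local maximum is g(1) = 14/3.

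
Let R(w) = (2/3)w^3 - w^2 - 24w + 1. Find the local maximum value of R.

46

R'(w) = 2w^2 - 2w - 24 = 0 at w = -3, 4.
Since R''(w) = 4w - 2, we get R''(-3) = -14 < 0 ⇒ local maximum; R''(4) = 14 > 0 ⇒ local minimum.
So the local maximum value is R(-3) = 46.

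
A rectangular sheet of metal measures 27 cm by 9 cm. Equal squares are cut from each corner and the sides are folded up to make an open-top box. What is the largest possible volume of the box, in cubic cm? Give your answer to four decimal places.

With cut size x, the volume is V(x) = x(27 − 2x)(9 − 2x) for 0 < x < 4.5.
V'(x) = 12x^2 − 144x + 243. Setting V'(x) = 0 gives x ≈ 2.0314 (the root in (0, 4.5)).
V''(x) = 24x − 144 is negative there, so this is the maximum; V ≈ 230.0470.

230.0470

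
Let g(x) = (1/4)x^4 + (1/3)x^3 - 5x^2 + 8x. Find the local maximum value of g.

g'(x) = x^3 + x^2 - 10x + 8. Setting g'(x) = 0 gives x ∈ {-4, 1, 2}.
Since g''(x) = 3x^2 + 2x - 10, we get g''(-4) = 30 > 0 ⇒ local minimum; g''(1) = -5 < 0 ⇒ local maximum; g''(2) = 6 > 0 ⇒ local minimum.
The local maximum is g(1) = 43/12.

43/12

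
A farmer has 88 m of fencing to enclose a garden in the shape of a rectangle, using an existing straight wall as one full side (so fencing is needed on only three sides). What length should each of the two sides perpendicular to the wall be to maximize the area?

Let the sides perpendicular to the wall have length x and the parallel side y, so 2x + y = 88 and the area is A = xy = x(88 − 2x).
A'(x) = 88 − 4x = 0 gives x = 22, and A''(x) = −4 < 0 confirms a maximum.
Then y = 88 − 2·22 = 44 and A = 968.

22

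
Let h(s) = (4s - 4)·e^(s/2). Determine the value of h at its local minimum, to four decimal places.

By the product rule, h'(s) = (2s + 2)·e^(s/2). Since e^(s/2) > 0, the only critical point is s = -1.
h''(-1) has the same sign as 2 > 0, so this is a local minimum.
h(-1) = (-8)·e^(-1/2) ≈ -4.8522.

-4.8522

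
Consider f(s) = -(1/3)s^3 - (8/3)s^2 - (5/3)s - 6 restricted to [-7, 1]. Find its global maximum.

-464/81

The derivative is -s^2 - (16/3)s - 5/3, which vanishes at s = -5 and s = -1/3.
Candidates: f(-7) = -32/3; f(-5) = -68/3; f(-1/3) = -464/81; f(1) = -32/3.
Hence the absolute maximum is -464/81 at s = -1/3.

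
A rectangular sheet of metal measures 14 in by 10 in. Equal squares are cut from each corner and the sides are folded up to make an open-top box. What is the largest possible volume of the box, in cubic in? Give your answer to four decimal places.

With cut size x, the volume is V(x) = x(14 − 2x)(10 − 2x) for 0 < x < 5.
V'(x) = 12x^2 − 96x + 140. Setting V'(x) = 0 gives x ≈ 1.9183 (the root in (0, 5)).
V''(x) = 24x − 96 is negative there, so this is the maximum; V ≈ 120.1644.

120.1644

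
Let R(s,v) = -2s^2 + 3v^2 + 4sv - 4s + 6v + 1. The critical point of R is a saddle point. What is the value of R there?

∂R/∂s = -4s + 4v - 4 = 0 and ∂R/∂v = 4s + 6v + 6 = 0, so (s, v) = (-6/5, -1/5).
The Hessian has R_{ss} = -4, R_{vv} = 6, R_{sv} = 4, giving D = -40 < 0, so the point is a saddle point.
R(-6/5, -1/5) = 14/5.

14/5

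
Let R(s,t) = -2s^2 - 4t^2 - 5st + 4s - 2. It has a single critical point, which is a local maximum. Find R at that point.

∂R/∂s = -4s - 5t + 4 = 0 and ∂R/∂t = -5s - 8t = 0, so (s, t) = (32/7, -20/7).
The Hessian has R_{ss} = -4, R_{tt} = -8, R_{st} = -5, giving D = 7 > 0 with R_{ss} < 0, so the point is a local maximum.
R(32/7, -20/7) = 50/7.

50/7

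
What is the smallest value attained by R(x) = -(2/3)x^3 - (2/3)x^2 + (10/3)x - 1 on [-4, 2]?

-431/81

The derivative is -2x^2 - (4/3)x + 10/3, which vanishes at x = -5/3 and x = 1.
Candidates: R(-4) = 53/3, R(-5/3) = -431/81, R(1) = 1, R(2) = -7/3.
The minimum over the interval is -431/81, attained at x = -5/3.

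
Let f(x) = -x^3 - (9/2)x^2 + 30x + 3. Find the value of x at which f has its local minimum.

f'(x) = -3x^2 - 9x + 30. Setting f'(x) = 0 gives x ∈ {-5, 2}.
Since f''(x) = -6x - 9, we get f''(-5) = 21 > 0 ⇒ local minimum; f''(2) = -21 < 0 ⇒ local maximum.
The local minimum is f(-5) = -269/2.

-5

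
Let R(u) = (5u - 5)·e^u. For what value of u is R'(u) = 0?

0

R'(u) = 5·e^u + (5u - 5)·1·e^u = (5u)·e^u. Since e^u > 0, the only critical point is u = 0.
R''(0) has the same sign as 5 > 0, so this is a local minimum.
R(0) = (-5)·e^(0) ≈ -5.0000.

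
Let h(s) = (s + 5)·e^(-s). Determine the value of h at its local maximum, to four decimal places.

54.5982

By the product rule, h'(s) = (-s - 4)·e^(-s). Since e^(-s) > 0, the only critical point is s = -4.
h''(-4) has the same sign as -1 < 0, so this is a local maximum.
h(-4) = (1)·e^(4) ≈ 54.5982.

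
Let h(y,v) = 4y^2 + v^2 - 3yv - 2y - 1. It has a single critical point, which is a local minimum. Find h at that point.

-11/7

∂h/∂y = 8y - 3v - 2 = 0 and ∂h/∂v = -3y + 2v = 0, so (y, v) = (4/7, 6/7).
The Hessian has h_{yy} = 8, h_{vv} = 2, h_{yv} = -3, giving D = 7 > 0 with h_{yy} > 0, so the point is a local minimum.
h(4/7, 6/7) = -11/7.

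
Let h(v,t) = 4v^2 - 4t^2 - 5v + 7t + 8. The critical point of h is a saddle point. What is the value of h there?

19/2

∂h/∂v = 8v - 5 = 0 and ∂h/∂t = -8t + 7 = 0, so (v, t) = (5/8, 7/8).
The Hessian has h_{vv} = 8, h_{tt} = -8, h_{vt} = 0, giving D = -64 < 0, so the point is a saddle point.
h(5/8, 7/8) = 19/2.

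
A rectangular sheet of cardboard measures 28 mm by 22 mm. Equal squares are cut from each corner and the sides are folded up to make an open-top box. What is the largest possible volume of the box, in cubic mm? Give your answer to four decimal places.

With cut size x, the volume is V(x) = x(28 − 2x)(22 − 2x) for 0 < x < 11.
V'(x) = 12x^2 − 200x + 616. Setting V'(x) = 0 gives x ≈ 4.0776 (the root in (0, 11)).
V''(x) = 24x − 200 is negative there, so this is the maximum; V ≈ 1120.3095.

1120.3095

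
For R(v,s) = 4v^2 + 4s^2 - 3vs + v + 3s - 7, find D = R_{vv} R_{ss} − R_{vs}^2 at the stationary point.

∂R/∂v = 8v - 3s + 1 = 0 and ∂R/∂s = -3v + 8s + 3 = 0, so (v, s) = (-17/55, -27/55).
The Hessian has R_{vv} = 8, R_{ss} = 8, R_{vs} = -3, giving D = 55 > 0 with R_{vv} > 0, so the point is a local minimum.
D = (8)·(8) − (-3)^2 = 55.

55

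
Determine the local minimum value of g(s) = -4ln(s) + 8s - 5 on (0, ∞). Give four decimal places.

g'(s) = -4/s + 8 = 0 gives s = 1/2.
g''(s) = 4/s², which is positive for s > 0, so this is a local minimum.
g(1/2) = -4·ln(1/2) + 4 - 5 ≈ 1.7726.

1.7726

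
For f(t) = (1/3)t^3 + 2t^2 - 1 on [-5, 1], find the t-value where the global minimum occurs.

Differentiating, f'(t) = t^2 + 4t; which vanishes at t = -4 and t = 0.
Evaluating at the critical points and endpoints: f(-5) = 22/3,  f(-4) = 29/3,  f(0) = -1,  f(1) = 4/3.
So the minimum is f(0) = -1.

0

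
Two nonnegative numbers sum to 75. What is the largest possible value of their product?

With x + y = 75, the product is P(x) = x(75 − x).
P'(x) = 75 − 2x = 0 gives x = 75/2; P'' = −2 < 0, so this is the maximum.
P = 75/2·75/2 = 5625/4.

5625/4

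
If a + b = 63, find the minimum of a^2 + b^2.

With a + b = 63, a^2 + b^2 = a^2 + (63 − a)^2.
The derivative 2a − 2(63 − a) = 4a − 126 vanishes at a = 63/2; second derivative 4 > 0, a minimum.
The minimum is 2·(63/2)^2 = 3969/2.

3969/2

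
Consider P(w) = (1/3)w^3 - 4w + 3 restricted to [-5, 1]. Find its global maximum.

The derivative is w^2 - 4, whose only zero in [-5, 1] is w = -2.
Evaluating at the critical points and endpoints: P(-5) = -56/3,  P(-2) = 25/3,  P(1) = -2/3.
So the maximum is P(-2) = 25/3.

25/3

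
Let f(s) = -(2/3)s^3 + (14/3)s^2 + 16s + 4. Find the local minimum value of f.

f'(s) = -2s^2 + (28/3)s + 16. Setting f'(s) = 0 gives s ∈ {-4/3, 6}.
Since f''(s) = -4s + 28/3, we get f''(-4/3) = 44/3 > 0 ⇒ local minimum; f''(6) = -44/3 < 0 ⇒ local maximum.
The local minimum is f(-4/3) = -604/81.

-604/81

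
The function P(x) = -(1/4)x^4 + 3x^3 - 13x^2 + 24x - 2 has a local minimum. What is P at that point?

Critical points: P'(x) = -x^3 + 9x^2 - 26x + 24 vanishes at x = 2, 3, 4.
Since P''(x) = -3x^2 + 18x - 26, we get P''(2) = -2 < 0 ⇒ local maximum; P''(3) = 1 > 0 ⇒ local minimum; P''(4) = -2 < 0 ⇒ local maximum.
So the local minimum value is P(3) = 55/4.

55/4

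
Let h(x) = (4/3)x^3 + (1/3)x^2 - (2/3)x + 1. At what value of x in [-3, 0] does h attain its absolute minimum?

-3

The derivative is 4x^2 + (2/3)x - 2/3, whose only zero in [-3, 0] is x = -1/2.
Compare values at every candidate in [-3, 0]: h(-3) = -30, h(-1/2) = 5/4, h(0) = 1.
Hence the absolute minimum is -30 at x = -3.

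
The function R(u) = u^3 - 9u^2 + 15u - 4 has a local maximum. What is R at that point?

3

R'(u) = 3u^2 - 18u + 15 = 0 at u = 1, 5.
R''(u) = 6u - 18. R''(1) = -12 < 0 ⇒ local maximum; R''(5) = 12 > 0 ⇒ local minimum.
The local maximum is R(1) = 3.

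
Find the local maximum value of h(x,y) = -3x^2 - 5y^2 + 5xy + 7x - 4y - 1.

∂h/∂x = -6x + 5y + 7 = 0 and ∂h/∂y = 5x - 10y - 4 = 0, so (x, y) = (10/7, 11/35).
The Hessian has h_{xx} = -6, h_{yy} = -10, h_{xy} = 5, giving D = 35 > 0 with h_{xx} < 0, so the point is a local maximum.
h(10/7, 11/35) = 118/35.

118/35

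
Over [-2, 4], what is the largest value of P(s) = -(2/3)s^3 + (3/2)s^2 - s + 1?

43/3

Differentiating, P'(s) = -2s^2 + 3s - 1; which vanishes at s = 1/2 and s = 1.
Candidates: P(-2) = 43/3, P(1/2) = 19/24, P(1) = 5/6, P(4) = -65/3.
Hence the absolute maximum is 43/3 at s = -2.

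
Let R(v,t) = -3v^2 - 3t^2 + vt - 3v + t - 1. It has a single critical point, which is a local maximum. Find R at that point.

∂R/∂v = -6v + t - 3 = 0 and ∂R/∂t = v - 6t + 1 = 0, so (v, t) = (-17/35, 3/35).
The Hessian has R_{vv} = -6, R_{tt} = -6, R_{vt} = 1, giving D = 35 > 0 with R_{vv} < 0, so the point is a local maximum.
R(-17/35, 3/35) = -8/35.

-8/35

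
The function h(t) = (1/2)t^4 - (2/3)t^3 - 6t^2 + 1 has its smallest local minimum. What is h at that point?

-61/2

Critical points: h'(t) = 2t^3 - 2t^2 - 12t vanishes at t = -2, 0, 3.
Second-derivative test with h''(t) = 6t^2 - 4t - 12: h''(-2) = 20 > 0 ⇒ local minimum; h''(0) = -12 < 0 ⇒ local maximum; h''(3) = 30 > 0 ⇒ local minimum.
The smallest local minimum is h(3) = -61/2.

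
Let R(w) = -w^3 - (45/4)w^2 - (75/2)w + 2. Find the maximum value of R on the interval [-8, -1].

R'(w) = -3w^2 - (45/2)w - 75/2, which vanishes at w = -5 and w = -5/2.
Candidates: R(-8) = 94,  R(-5) = 133/4,  R(-5/2) = 657/16,  R(-1) = 117/4.
Hence the absolute maximum is 94 at w = -8.

94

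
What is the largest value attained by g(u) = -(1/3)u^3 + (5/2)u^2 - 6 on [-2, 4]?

38/3

The derivative is -u^2 + 5u, whose only zero in [-2, 4] is u = 0.
Evaluating at the critical points and endpoints: g(-2) = 20/3; g(0) = -6; g(4) = 38/3.
Hence the absolute maximum is 38/3 at u = 4.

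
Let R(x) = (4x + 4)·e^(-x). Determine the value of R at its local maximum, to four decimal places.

4.0000

Differentiating with the product rule gives R'(x) = (-4x)·e^(-x). Since e^(-x) > 0, the only critical point is x = 0.
R''(0) has the same sign as -4 < 0, so this is a local maximum.
R(0) = (4)·e^(0) ≈ 4.0000.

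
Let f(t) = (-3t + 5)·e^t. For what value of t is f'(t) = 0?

2/3

f'(t) = (-3)·e^t + (-3t + 5)·1·e^t = (-3t + 2)·e^t. Since e^t > 0, the only critical point is t = 2/3.
f''(2/3) has the same sign as -3 < 0, so this is a local maximum.
f(2/3) = (3)·e^(2/3) ≈ 5.8432.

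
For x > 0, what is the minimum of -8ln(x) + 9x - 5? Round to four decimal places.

R'(x) = -8/x + 9 = 0 gives x = 8/9.
R''(x) = 8/x², which is positive for x > 0, so this is a local minimum.
R(8/9) = -8·ln(8/9) + 8 - 5 ≈ 3.9423.

3.9423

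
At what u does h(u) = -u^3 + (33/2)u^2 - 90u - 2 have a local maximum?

Critical points: h'(u) = -3u^2 + 33u - 90 vanishes at u = 5, 6.
h''(u) = -6u + 33. h''(5) = 3 > 0 ⇒ local minimum; h''(6) = -3 < 0 ⇒ local maximum.
Thus h has its local maximum at u = 6, with value -164.

6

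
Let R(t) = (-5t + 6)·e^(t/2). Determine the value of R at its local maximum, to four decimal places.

6.7032

Differentiating with the product rule gives R'(t) = (-(5/2)t - 2)·e^(t/2). Since e^(t/2) > 0, the only critical point is t = -4/5.
R''(-4/5) has the same sign as -5/2 < 0, so this is a local maximum.
R(-4/5) = (10)·e^(-2/5) ≈ 6.7032.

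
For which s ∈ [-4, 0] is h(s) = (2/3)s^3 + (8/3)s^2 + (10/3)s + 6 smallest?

-4

The derivative is 2s^2 + (16/3)s + 10/3, which vanishes at s = -5/3 and s = -1.
Evaluating at the critical points and endpoints: h(-4) = -22/3, h(-5/3) = 386/81, h(-1) = 14/3, h(0) = 6.
Hence the absolute minimum is -22/3 at s = -4.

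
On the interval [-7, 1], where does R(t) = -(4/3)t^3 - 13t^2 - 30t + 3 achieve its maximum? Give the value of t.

-7

R'(t) = -4t^2 - 26t - 30, which vanishes at t = -5 and t = -3/2.
Candidates: R(-7) = 100/3,  R(-5) = -16/3,  R(-3/2) = 93/4,  R(1) = -124/3.
So the maximum is R(-7) = 100/3.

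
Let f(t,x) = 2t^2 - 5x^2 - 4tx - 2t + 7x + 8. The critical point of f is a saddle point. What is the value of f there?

∂f/∂t = 4t - 4x - 2 = 0 and ∂f/∂x = -4t - 10x + 7 = 0, so (t, x) = (6/7, 5/14).
The Hessian has f_{tt} = 4, f_{xx} = -10, f_{tx} = -4, giving D = -56 < 0, so the point is a saddle point.
f(6/7, 5/14) = 235/28.

235/28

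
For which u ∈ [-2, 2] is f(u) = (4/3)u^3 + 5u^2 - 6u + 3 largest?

-2

The derivative is 4u^2 + 10u - 6, whose only zero in [-2, 2] is u = 1/2.
Compare values at every candidate in [-2, 2]: f(-2) = 73/3; f(1/2) = 17/12; f(2) = 65/3.
Hence the absolute maximum is 73/3 at u = -2.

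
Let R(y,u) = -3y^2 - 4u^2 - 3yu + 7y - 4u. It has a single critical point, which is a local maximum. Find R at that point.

328/39

∂R/∂y = -6y - 3u + 7 = 0 and ∂R/∂u = -3y - 8u - 4 = 0, so (y, u) = (68/39, -15/13).
The Hessian has R_{yy} = -6, R_{uu} = -8, R_{yu} = -3, giving D = 39 > 0 with R_{yy} < 0, so the point is a local maximum.
R(68/39, -15/13) = 328/39.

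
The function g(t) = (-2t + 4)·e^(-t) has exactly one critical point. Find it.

By the product rule, g'(t) = (2t - 6)·e^(-t). Since e^(-t) > 0, the only critical point is t = 3.
g''(3) has the same sign as 2 > 0, so this is a local minimum.
g(3) = (-2)·e^(-3) ≈ -0.0996.

3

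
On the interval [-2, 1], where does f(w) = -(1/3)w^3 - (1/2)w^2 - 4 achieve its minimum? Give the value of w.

Differentiating, f'(w) = -w^2 - w; which vanishes at w = -1 and w = 0.
Evaluating at the critical points and endpoints: f(-2) = -10/3; f(-1) = -25/6; f(0) = -4; f(1) = -29/6.
Hence the absolute minimum is -29/6 at w = 1.

1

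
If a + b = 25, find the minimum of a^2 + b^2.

With a + b = 25, a^2 + b^2 = a^2 + (25 − a)^2.
The derivative 2a − 2(25 − a) = 4a − 50 vanishes at a = 25/2; second derivative 4 > 0, a minimum.
The minimum is 2·(25/2)^2 = 625/2.

625/2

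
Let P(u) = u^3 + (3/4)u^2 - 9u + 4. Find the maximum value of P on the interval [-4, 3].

Differentiating, P'(u) = 3u^2 + (3/2)u - 9; which vanishes at u = -2 and u = 3/2.
Evaluating at the critical points and endpoints: P(-4) = -12, P(-2) = 17, P(3/2) = -71/16, P(3) = 43/4.
Hence the absolute maximum is 17 at u = -2.

17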